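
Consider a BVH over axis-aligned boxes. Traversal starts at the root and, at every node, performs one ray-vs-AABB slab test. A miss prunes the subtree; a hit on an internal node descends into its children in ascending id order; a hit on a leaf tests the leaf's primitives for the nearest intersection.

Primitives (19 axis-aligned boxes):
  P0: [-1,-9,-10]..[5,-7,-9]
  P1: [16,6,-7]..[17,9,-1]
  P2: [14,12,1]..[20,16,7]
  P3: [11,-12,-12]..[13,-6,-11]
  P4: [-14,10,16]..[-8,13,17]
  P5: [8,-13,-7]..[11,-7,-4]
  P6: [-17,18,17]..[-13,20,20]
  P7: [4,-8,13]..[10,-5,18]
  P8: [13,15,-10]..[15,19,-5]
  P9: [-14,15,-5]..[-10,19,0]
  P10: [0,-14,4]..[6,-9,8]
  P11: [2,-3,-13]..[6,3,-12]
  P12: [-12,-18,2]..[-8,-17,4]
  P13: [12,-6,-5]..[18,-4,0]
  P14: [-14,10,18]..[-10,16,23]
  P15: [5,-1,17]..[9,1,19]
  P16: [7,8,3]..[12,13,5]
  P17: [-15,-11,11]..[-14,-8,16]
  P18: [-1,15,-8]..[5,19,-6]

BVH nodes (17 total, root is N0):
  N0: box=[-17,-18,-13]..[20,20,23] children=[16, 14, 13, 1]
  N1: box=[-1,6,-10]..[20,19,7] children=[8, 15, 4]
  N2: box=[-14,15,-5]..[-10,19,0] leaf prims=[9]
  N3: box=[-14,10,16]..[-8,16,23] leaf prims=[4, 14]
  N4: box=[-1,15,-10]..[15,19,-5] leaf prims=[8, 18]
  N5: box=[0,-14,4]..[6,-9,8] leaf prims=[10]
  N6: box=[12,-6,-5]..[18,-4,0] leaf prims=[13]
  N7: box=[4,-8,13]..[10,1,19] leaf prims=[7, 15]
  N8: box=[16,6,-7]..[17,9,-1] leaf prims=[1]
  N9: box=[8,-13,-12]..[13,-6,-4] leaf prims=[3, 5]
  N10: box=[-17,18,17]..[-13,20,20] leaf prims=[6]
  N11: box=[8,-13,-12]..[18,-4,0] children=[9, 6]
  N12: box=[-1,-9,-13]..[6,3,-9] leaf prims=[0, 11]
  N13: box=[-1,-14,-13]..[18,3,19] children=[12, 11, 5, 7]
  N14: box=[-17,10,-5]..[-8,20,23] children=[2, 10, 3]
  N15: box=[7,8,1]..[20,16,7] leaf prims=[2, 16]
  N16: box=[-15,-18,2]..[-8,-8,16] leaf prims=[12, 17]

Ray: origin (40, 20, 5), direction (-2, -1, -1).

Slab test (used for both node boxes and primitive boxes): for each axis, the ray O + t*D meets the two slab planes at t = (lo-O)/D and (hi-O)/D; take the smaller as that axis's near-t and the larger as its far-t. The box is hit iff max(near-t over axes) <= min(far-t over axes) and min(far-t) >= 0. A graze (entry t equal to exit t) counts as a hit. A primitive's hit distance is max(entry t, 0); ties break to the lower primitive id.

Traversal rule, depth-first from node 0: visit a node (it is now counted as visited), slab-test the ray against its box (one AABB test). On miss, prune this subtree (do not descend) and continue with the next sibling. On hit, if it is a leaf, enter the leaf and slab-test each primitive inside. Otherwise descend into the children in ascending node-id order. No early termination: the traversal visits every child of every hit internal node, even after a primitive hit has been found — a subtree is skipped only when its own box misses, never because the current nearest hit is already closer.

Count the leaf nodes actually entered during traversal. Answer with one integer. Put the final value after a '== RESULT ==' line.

Traverse from the root:
N0 x:[10,57/2] y:[0,38] z:[-18,18] -> hit [10,18], descend [1, 13, 14, 16]
  N1 x:[10,41/2] y:[1,14] z:[-2,15] -> hit [10,14], descend [4, 8, 15]
    N4 x:[25/2,41/2] y:[1,5] z:[10,15] -> miss, prune
    N8 x:[23/2,12] y:[11,14] z:[6,12] -> hit [23/2,12] leaf, test {P1@t=23/2}
    N15 x:[10,33/2] y:[4,12] z:[-2,4] -> miss, prune
  N13 x:[11,41/2] y:[17,34] z:[-14,18] -> hit [17,18], descend [5, 7, 11, 12]
    N5 x:[17,20] y:[29,34] z:[-3,1] -> miss, prune
    N7 x:[15,18] y:[19,28] z:[-14,-8] -> miss, prune
    N11 x:[11,16] y:[24,33] z:[5,17] -> miss, prune
    N12 x:[17,41/2] y:[17,29] z:[14,18] -> hit [17,18] leaf, test {P0(miss), P11@t=17}
  N14 x:[24,57/2] y:[0,10] z:[-18,10] -> miss, prune
  N16 x:[24,55/2] y:[28,38] z:[-11,3] -> miss, prune

12 AABB tests over nodes [0, 1, 4, 8, 15, 13, 5, 7, 11, 12, 14, 16]; 2 leaves entered; closest P1.

== RESULT ==
2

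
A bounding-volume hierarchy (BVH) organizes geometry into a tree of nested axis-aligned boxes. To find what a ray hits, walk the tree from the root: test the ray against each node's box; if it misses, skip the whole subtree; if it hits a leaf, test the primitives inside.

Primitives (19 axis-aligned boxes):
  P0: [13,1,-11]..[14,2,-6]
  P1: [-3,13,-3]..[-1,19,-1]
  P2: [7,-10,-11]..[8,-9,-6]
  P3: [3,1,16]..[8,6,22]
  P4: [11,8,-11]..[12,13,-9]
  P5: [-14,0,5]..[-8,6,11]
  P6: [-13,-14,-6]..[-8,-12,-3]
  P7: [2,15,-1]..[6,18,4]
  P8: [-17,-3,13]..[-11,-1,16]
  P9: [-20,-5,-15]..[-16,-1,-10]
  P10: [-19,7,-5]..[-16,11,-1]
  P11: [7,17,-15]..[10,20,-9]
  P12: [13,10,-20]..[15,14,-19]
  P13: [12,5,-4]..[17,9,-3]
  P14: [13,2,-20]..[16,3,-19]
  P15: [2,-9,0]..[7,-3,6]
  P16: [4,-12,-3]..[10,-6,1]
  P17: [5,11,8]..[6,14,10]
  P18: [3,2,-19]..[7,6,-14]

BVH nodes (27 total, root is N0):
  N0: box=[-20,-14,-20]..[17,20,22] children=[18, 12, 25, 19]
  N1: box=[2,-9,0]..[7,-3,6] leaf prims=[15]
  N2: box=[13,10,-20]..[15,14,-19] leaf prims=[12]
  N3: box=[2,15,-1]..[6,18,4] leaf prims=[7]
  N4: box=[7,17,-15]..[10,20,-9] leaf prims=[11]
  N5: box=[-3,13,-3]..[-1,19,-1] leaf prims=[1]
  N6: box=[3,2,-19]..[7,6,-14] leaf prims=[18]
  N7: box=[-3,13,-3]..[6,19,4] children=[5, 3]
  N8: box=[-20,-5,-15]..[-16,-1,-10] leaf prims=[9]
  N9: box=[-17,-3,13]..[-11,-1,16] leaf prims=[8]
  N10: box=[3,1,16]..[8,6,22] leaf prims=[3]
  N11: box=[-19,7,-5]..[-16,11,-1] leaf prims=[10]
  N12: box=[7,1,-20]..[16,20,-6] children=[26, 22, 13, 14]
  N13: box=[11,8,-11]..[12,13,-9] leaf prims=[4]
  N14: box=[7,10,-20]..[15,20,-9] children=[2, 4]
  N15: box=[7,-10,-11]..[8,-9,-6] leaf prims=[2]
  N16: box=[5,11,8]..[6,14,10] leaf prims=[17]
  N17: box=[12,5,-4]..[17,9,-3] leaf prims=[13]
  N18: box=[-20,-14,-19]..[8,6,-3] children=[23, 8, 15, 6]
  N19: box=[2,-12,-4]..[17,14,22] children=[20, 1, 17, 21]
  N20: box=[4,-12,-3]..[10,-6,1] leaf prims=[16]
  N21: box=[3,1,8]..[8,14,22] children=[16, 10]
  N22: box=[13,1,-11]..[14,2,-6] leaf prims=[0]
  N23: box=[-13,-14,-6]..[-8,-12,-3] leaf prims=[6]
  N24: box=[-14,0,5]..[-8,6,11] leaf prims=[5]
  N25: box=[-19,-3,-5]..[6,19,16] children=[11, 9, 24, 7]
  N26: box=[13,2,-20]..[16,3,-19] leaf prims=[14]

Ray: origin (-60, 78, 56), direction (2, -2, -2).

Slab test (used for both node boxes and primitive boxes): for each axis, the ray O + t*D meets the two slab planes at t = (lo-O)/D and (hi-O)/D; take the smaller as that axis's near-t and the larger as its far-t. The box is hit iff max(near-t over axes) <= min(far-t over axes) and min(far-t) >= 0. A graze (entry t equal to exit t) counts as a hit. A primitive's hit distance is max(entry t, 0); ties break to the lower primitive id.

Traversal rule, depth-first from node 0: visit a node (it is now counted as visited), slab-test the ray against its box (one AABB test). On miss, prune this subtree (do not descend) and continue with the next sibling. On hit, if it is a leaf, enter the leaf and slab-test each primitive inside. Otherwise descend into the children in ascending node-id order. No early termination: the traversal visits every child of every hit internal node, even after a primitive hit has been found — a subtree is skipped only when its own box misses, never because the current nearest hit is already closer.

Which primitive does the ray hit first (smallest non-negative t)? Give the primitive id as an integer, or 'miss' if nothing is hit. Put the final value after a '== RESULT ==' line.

Trace the traversal:
N0 x:[20,77/2] y:[29,46] z:[17,38] -> hit [29,38], descend [12, 18, 19, 25]
  N12 x:[67/2,38] y:[29,77/2] z:[31,38] -> hit [67/2,38], descend [13, 14, 22, 26]
    N13 x:[71/2,36] y:[65/2,35] z:[65/2,67/2] -> miss, prune
    N14 x:[67/2,75/2] y:[29,34] z:[65/2,38] -> hit [67/2,34], descend [2, 4]
      N2 x:[73/2,75/2] y:[32,34] z:[75/2,38] -> miss, prune
      N4 x:[67/2,35] y:[29,61/2] z:[65/2,71/2] -> miss, prune
    N22 x:[73/2,37] y:[38,77/2] z:[31,67/2] -> miss, prune
    N26 x:[73/2,38] y:[75/2,38] z:[75/2,38] -> hit [75/2,38] leaf, test {P14@t=75/2}
  N18 x:[20,34] y:[36,46] z:[59/2,75/2] -> miss, prune
  N19 x:[31,77/2] y:[32,45] z:[17,30] -> miss, prune
  N25 x:[41/2,33] y:[59/2,81/2] z:[20,61/2] -> hit [59/2,61/2], descend [7, 9, 11, 24]
    N7 x:[57/2,33] y:[59/2,65/2] z:[26,59/2] -> hit [59/2,59/2], descend [3, 5]
      N3 x:[31,33] y:[30,63/2] z:[26,57/2] -> miss, prune
      N5 x:[57/2,59/2] y:[59/2,65/2] z:[57/2,59/2] -> hit [59/2,59/2] leaf, test {P1@t=59/2}
    N9 x:[43/2,49/2] y:[79/2,81/2] z:[20,43/2] -> miss, prune
    N11 x:[41/2,22] y:[67/2,71/2] z:[57/2,61/2] -> miss, prune
    N24 x:[23,26] y:[36,39] z:[45/2,51/2] -> miss, prune

Summary -> nodes [0, 12, 13, 14, 2, 4, 22, 26, 18, 19, 25, 7, 3, 5, 9, 11, 24]; box-tests=17; leaf-entries=2; first=P1

== RESULT ==
1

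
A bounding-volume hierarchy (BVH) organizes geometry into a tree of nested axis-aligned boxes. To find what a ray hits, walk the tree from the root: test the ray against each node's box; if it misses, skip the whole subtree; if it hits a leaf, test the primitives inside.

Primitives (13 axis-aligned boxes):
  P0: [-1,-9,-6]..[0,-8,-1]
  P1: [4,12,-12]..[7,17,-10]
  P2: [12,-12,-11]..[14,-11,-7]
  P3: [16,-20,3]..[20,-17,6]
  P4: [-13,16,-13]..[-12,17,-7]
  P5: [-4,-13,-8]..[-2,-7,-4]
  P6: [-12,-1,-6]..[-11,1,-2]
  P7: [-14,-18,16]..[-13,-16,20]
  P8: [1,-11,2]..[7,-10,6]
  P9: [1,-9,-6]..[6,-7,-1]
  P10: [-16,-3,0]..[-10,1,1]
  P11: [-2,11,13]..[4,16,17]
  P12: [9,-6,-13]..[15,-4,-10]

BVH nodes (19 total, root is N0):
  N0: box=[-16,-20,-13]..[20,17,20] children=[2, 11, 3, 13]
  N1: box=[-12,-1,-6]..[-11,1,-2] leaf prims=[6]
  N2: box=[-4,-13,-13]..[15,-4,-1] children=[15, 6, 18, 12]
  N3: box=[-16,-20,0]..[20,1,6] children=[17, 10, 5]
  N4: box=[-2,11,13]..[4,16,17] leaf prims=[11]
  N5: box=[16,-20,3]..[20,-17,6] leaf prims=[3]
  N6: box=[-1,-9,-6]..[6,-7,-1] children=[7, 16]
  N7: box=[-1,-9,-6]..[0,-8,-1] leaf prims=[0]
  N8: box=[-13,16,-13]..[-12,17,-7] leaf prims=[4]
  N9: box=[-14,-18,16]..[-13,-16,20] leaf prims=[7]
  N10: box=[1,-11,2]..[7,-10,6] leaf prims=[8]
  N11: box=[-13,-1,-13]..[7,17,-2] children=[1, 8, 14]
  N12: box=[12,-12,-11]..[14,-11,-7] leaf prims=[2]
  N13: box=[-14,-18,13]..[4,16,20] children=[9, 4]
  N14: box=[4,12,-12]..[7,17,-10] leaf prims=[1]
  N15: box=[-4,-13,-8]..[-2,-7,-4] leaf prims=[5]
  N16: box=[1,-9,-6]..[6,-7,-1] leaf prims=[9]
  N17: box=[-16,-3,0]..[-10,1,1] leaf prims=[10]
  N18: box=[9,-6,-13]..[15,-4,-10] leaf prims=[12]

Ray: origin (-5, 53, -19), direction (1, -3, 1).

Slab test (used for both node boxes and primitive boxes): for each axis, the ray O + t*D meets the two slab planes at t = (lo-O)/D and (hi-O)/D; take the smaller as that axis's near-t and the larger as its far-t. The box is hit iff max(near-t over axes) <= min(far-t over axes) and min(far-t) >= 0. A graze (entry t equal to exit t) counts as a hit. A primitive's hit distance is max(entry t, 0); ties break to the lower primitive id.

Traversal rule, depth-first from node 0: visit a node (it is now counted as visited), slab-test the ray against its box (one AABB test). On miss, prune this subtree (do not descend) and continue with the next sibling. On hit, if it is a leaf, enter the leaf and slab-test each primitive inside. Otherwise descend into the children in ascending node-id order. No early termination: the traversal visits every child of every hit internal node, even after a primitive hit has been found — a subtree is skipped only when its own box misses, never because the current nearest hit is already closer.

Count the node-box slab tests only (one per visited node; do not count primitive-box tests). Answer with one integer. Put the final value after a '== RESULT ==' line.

Traverse from the root:
N0 x:[-11,25] y:[12,73/3] z:[6,39] -> hit [12,73/3], descend [2, 3, 11, 13]
  N2 x:[1,20] y:[19,22] z:[6,18] -> miss, prune
  N3 x:[-11,25] y:[52/3,73/3] z:[19,25] -> hit [19,73/3], descend [5, 10, 17]
    N5 x:[21,25] y:[70/3,73/3] z:[22,25] -> hit [70/3,73/3] leaf, test {P3@t=70/3}
    N10 x:[6,12] y:[21,64/3] z:[21,25] -> miss, prune
    N17 x:[-11,-5] y:[52/3,56/3] z:[19,20] -> miss, prune
  N11 x:[-8,12] y:[12,18] z:[6,17] -> hit [12,12], descend [1, 8, 14]
    N1 x:[-7,-6] y:[52/3,18] z:[13,17] -> miss, prune
    N8 x:[-8,-7] y:[12,37/3] z:[6,12] -> miss, prune
    N14 x:[9,12] y:[12,41/3] z:[7,9] -> miss, prune
  N13 x:[-9,9] y:[37/3,71/3] z:[32,39] -> miss, prune

Visited [0, 2, 3, 5, 10, 17, 11, 1, 8, 14, 13]. Tests: 11 box, 1 leaf. Nearest: P3.

== RESULT ==
11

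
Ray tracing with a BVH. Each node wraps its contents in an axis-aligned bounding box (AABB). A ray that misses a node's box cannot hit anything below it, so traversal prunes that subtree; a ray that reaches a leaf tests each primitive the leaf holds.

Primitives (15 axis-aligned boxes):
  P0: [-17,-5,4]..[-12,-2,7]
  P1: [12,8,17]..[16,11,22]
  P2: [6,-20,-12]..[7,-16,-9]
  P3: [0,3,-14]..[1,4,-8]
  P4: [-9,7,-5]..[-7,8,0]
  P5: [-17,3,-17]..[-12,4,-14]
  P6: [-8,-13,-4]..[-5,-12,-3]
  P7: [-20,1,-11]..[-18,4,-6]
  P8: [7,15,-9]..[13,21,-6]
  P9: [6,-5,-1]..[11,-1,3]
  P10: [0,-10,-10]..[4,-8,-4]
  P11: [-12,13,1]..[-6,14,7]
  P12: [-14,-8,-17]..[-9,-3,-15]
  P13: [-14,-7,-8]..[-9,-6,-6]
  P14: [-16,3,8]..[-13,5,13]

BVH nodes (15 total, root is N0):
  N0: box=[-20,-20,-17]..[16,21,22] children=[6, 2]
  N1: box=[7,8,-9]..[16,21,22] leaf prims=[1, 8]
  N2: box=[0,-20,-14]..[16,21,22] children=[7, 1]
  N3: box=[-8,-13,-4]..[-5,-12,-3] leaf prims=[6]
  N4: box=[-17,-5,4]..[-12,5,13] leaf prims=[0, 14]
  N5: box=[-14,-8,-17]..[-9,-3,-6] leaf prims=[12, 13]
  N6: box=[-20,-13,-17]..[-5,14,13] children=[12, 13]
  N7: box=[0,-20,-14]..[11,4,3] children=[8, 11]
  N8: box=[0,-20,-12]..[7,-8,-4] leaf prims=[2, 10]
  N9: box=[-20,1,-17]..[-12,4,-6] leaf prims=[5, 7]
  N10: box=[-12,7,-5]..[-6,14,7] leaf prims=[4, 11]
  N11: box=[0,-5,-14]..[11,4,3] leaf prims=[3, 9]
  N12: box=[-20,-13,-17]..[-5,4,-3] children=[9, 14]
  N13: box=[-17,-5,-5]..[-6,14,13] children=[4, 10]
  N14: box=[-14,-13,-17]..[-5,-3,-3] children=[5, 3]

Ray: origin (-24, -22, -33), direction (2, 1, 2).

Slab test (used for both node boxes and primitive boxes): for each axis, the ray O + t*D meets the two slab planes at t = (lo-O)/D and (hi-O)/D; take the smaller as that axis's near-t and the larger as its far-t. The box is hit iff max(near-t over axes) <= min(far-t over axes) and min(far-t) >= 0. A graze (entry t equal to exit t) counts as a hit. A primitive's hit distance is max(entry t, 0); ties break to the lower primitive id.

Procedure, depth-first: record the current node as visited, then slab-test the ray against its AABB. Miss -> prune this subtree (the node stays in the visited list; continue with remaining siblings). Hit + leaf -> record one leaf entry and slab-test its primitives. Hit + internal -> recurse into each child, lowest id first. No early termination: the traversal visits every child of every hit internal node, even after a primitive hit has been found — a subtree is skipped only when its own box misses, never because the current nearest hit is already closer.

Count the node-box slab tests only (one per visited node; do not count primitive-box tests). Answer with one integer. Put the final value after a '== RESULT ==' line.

Trace the traversal:
N0 x:[2,20] y:[2,43] z:[8,55/2] -> hit [8,20], descend [2, 6]
  N2 x:[12,20] y:[2,43] z:[19/2,55/2] -> hit [12,20], descend [1, 7]
    N1 x:[31/2,20] y:[30,43] z:[12,55/2] -> miss, prune
    N7 x:[12,35/2] y:[2,26] z:[19/2,18] -> hit [12,35/2], descend [8, 11]
      N8 x:[12,31/2] y:[2,14] z:[21/2,29/2] -> hit [12,14] leaf, test {P2(miss), P10@t=12}
      N11 x:[12,35/2] y:[17,26] z:[19/2,18] -> hit [17,35/2] leaf, test {P3(miss), P9@t=17}
  N6 x:[2,19/2] y:[9,36] z:[8,23] -> hit [9,19/2], descend [12, 13]
    N12 x:[2,19/2] y:[9,26] z:[8,15] -> hit [9,19/2], descend [9, 14]
      N9 x:[2,6] y:[23,26] z:[8,27/2] -> miss, prune
      N14 x:[5,19/2] y:[9,19] z:[8,15] -> hit [9,19/2], descend [3, 5]
        N3 x:[8,19/2] y:[9,10] z:[29/2,15] -> miss, prune
        N5 x:[5,15/2] y:[14,19] z:[8,27/2] -> miss, prune
    N13 x:[7/2,9] y:[17,36] z:[14,23] -> miss, prune

13 AABB tests over nodes [0, 2, 1, 7, 8, 11, 6, 12, 9, 14, 3, 5, 13]; 2 leaves entered; closest P10.

== RESULT ==
13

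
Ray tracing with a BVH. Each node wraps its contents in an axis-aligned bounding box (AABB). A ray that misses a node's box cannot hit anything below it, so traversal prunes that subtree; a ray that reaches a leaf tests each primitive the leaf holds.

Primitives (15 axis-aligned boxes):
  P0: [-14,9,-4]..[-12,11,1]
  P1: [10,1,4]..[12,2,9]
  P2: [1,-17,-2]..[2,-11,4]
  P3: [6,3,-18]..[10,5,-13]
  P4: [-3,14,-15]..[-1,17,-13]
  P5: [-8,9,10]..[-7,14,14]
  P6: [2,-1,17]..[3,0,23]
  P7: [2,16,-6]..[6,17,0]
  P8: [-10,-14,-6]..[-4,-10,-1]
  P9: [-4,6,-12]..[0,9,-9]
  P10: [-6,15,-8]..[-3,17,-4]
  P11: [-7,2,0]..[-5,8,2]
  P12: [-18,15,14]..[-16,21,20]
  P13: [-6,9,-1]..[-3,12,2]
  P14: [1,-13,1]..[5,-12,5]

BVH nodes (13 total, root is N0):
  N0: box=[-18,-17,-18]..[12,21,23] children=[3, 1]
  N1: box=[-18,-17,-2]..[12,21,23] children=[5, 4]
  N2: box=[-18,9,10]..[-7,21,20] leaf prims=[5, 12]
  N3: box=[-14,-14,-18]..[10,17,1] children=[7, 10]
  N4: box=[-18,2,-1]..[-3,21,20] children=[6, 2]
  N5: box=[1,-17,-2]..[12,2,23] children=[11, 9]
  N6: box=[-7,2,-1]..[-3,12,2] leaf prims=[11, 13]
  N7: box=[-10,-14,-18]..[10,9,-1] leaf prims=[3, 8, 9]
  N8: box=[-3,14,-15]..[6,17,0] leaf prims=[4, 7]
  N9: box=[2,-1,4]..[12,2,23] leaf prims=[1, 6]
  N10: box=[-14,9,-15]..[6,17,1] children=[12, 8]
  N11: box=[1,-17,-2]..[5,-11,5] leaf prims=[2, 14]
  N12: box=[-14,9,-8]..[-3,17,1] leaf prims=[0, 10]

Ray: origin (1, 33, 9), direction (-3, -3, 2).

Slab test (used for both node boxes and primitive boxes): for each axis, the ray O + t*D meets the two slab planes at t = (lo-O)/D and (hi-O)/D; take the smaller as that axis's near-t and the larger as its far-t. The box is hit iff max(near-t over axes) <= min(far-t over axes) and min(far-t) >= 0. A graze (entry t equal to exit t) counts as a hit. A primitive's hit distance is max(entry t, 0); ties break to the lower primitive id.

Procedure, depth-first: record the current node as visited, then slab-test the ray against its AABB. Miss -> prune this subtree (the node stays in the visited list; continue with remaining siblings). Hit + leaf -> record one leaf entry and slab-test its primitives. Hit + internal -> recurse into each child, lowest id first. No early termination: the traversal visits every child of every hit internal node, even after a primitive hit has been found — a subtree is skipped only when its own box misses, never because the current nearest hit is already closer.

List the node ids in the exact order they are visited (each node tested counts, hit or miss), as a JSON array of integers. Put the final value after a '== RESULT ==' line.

Traverse from the root:
N0 x:[-11/3,19/3] y:[4,50/3] z:[-27/2,7] -> hit [4,19/3], descend [1, 3]
  N1 x:[-11/3,19/3] y:[4,50/3] z:[-11/2,7] -> hit [4,19/3], descend [4, 5]
    N4 x:[4/3,19/3] y:[4,31/3] z:[-5,11/2] -> hit [4,11/2], descend [2, 6]
      N2 x:[8/3,19/3] y:[4,8] z:[1/2,11/2] -> hit [4,11/2] leaf, test {P5(miss), P12(miss)}
      N6 x:[4/3,8/3] y:[7,31/3] z:[-5,-7/2] -> miss, prune
    N5 x:[-11/3,0] y:[31/3,50/3] z:[-11/2,7] -> miss, prune
  N3 x:[-3,5] y:[16/3,47/3] z:[-27/2,-4] -> miss, prune

order=[0, 1, 4, 2, 6, 5, 3]  |boxes|=7  |leaves|=1  hit=miss

== RESULT ==
[0, 1, 4, 2, 6, 5, 3]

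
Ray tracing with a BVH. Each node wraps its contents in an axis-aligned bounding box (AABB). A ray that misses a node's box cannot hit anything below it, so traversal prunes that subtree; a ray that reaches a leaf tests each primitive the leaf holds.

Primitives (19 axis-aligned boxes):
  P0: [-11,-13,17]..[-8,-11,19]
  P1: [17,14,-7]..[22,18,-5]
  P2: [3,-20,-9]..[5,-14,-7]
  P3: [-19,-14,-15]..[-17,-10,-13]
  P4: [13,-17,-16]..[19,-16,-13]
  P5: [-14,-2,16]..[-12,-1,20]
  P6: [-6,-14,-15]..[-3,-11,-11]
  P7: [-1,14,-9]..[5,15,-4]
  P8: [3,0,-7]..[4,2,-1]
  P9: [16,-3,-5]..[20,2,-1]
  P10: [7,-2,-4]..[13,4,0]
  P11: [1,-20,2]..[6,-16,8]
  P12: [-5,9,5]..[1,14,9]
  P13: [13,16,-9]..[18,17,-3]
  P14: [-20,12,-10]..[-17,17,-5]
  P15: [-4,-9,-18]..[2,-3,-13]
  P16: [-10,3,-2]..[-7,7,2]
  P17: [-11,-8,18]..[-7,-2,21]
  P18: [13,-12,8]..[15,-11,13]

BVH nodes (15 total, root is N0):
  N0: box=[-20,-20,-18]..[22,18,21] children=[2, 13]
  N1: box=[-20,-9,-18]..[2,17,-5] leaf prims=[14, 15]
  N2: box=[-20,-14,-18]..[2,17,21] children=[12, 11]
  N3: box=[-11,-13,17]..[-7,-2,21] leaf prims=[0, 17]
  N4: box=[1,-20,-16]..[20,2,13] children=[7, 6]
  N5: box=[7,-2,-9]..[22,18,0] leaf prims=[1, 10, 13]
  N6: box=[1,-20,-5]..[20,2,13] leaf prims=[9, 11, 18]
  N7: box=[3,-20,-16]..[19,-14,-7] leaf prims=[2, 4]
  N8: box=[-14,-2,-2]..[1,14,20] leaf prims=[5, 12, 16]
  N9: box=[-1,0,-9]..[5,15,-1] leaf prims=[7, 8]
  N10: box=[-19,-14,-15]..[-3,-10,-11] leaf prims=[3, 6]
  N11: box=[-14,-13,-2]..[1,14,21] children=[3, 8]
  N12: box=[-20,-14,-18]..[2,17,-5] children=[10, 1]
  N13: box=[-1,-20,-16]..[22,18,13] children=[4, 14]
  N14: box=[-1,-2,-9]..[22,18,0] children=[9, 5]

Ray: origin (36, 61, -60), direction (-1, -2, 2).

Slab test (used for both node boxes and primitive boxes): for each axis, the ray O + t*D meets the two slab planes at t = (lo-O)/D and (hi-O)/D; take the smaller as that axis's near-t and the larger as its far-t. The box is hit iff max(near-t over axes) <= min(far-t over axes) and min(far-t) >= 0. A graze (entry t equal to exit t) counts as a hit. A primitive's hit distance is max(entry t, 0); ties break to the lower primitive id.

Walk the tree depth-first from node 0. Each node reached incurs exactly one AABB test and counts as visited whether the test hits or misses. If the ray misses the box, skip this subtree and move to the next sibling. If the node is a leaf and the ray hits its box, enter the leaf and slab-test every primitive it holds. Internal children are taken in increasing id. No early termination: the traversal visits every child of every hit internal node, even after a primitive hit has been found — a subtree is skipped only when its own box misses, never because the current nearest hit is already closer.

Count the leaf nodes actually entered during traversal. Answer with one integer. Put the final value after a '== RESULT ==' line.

Traverse from the root:
N0 x:[14,56] y:[43/2,81/2] z:[21,81/2] -> hit [43/2,81/2], descend [2, 13]
  N2 x:[34,56] y:[22,75/2] z:[21,81/2] -> hit [34,75/2], descend [11, 12]
    N11 x:[35,50] y:[47/2,37] z:[29,81/2] -> hit [35,37], descend [3, 8]
      N3 x:[43,47] y:[63/2,37] z:[77/2,81/2] -> miss, prune
      N8 x:[35,50] y:[47/2,63/2] z:[29,40] -> miss, prune
    N12 x:[34,56] y:[22,75/2] z:[21,55/2] -> miss, prune
  N13 x:[14,37] y:[43/2,81/2] z:[22,73/2] -> hit [22,73/2], descend [4, 14]
    N4 x:[16,35] y:[59/2,81/2] z:[22,73/2] -> hit [59/2,35], descend [6, 7]
      N6 x:[16,35] y:[59/2,81/2] z:[55/2,73/2] -> hit [59/2,35] leaf, test {P9(miss), P11(miss), P18(miss)}
      N7 x:[17,33] y:[75/2,81/2] z:[22,53/2] -> miss, prune
    N14 x:[14,37] y:[43/2,63/2] z:[51/2,30] -> hit [51/2,30], descend [5, 9]
      N5 x:[14,29] y:[43/2,63/2] z:[51/2,30] -> hit [51/2,29] leaf, test {P1(miss), P10@t=57/2, P13(miss)}
      N9 x:[31,37] y:[23,61/2] z:[51/2,59/2] -> miss, prune

order=[0, 2, 11, 3, 8, 12, 13, 4, 6, 7, 14, 5, 9]  |boxes|=13  |leaves|=2  hit=P10

== RESULT ==
2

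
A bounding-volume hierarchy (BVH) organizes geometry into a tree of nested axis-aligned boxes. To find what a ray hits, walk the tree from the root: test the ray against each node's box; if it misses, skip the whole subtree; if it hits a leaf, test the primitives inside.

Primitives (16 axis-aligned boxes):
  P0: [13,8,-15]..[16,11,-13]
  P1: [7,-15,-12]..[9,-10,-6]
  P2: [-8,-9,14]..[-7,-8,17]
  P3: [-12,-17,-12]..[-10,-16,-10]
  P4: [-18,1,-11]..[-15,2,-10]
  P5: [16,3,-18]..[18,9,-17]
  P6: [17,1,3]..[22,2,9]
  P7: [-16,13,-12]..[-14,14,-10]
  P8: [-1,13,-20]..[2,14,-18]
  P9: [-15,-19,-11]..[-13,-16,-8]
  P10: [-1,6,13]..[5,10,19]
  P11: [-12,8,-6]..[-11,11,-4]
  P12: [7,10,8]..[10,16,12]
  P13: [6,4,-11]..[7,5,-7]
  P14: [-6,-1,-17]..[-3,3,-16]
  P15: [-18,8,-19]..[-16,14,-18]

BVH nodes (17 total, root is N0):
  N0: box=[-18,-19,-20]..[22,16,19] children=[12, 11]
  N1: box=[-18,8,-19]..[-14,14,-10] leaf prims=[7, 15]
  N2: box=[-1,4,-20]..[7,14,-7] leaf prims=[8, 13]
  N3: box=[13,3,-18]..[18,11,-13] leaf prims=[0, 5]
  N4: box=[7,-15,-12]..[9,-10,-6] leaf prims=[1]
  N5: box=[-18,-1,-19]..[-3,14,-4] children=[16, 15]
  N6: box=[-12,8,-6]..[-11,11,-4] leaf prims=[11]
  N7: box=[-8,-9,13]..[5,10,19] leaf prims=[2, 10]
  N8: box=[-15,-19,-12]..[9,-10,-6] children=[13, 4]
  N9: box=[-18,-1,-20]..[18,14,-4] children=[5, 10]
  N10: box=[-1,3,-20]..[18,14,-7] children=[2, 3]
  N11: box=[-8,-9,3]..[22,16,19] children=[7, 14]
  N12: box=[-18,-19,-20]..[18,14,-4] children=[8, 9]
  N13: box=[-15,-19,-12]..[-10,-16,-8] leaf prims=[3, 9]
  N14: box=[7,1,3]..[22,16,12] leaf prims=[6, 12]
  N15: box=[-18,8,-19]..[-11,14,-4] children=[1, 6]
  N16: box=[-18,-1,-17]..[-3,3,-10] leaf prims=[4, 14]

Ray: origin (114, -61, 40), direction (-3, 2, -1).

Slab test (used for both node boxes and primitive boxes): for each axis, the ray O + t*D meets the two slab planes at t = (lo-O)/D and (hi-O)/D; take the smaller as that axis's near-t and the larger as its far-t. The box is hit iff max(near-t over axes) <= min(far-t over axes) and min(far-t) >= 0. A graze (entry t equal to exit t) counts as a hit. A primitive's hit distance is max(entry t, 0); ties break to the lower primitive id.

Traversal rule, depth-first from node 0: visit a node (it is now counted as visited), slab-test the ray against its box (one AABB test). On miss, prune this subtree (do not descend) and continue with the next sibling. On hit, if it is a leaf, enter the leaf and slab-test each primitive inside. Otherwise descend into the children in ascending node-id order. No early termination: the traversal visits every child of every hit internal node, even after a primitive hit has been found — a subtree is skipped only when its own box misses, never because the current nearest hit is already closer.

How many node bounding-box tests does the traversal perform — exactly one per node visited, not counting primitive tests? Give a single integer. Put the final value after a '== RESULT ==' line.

Trace the traversal:
N0 x:[92/3,44] y:[21,77/2] z:[21,60] -> hit [92/3,77/2], descend [11, 12]
  N11 x:[92/3,122/3] y:[26,77/2] z:[21,37] -> hit [92/3,37], descend [7, 14]
    N7 x:[109/3,122/3] y:[26,71/2] z:[21,27] -> miss, prune
    N14 x:[92/3,107/3] y:[31,77/2] z:[28,37] -> hit [31,107/3] leaf, test {P6@t=31, P12(miss)}
  N12 x:[32,44] y:[21,75/2] z:[44,60] -> miss, prune

Visited [0, 11, 7, 14, 12]. Tests: 5 box, 1 leaf. Nearest: P6.

== RESULT ==
5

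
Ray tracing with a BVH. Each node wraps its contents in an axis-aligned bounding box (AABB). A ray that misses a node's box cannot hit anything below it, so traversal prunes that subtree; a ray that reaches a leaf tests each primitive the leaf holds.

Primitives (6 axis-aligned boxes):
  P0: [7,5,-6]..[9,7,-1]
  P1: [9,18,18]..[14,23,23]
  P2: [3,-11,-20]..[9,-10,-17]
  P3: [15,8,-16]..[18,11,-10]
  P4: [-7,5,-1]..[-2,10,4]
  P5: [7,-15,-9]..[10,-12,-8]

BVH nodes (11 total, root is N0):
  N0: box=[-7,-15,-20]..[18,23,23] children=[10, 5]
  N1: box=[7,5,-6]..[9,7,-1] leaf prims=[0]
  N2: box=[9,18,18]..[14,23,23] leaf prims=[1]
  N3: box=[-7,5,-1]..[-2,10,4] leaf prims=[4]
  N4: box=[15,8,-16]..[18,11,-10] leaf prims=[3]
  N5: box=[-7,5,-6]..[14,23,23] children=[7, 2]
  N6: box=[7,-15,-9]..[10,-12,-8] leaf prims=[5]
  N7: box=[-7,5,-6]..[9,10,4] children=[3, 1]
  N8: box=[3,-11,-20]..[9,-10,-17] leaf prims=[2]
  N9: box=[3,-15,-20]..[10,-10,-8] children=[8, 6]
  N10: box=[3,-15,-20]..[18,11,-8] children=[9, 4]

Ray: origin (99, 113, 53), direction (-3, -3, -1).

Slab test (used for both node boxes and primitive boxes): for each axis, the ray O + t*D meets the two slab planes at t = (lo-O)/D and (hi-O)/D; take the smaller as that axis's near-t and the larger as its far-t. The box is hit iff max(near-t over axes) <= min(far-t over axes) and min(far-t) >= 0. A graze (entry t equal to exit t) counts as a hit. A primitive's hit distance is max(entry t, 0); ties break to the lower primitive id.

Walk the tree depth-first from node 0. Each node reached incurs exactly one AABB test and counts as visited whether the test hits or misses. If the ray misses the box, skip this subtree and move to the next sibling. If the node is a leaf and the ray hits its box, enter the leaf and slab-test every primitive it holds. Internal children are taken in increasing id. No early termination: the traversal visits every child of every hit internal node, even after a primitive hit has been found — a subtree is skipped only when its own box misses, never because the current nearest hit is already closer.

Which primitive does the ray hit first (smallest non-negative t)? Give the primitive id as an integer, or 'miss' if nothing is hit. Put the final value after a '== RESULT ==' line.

Traverse from the root:
N0 x:[27,106/3] y:[30,128/3] z:[30,73] -> hit [30,106/3], descend [5, 10]
  N5 x:[85/3,106/3] y:[30,36] z:[30,59] -> hit [30,106/3], descend [2, 7]
    N2 x:[85/3,30] y:[30,95/3] z:[30,35] -> hit [30,30] leaf, test {P1@t=30}
    N7 x:[30,106/3] y:[103/3,36] z:[49,59] -> miss, prune
  N10 x:[27,32] y:[34,128/3] z:[61,73] -> miss, prune

Summary -> nodes [0, 5, 2, 7, 10]; box-tests=5; leaf-entries=1; first=P1

== RESULT ==
1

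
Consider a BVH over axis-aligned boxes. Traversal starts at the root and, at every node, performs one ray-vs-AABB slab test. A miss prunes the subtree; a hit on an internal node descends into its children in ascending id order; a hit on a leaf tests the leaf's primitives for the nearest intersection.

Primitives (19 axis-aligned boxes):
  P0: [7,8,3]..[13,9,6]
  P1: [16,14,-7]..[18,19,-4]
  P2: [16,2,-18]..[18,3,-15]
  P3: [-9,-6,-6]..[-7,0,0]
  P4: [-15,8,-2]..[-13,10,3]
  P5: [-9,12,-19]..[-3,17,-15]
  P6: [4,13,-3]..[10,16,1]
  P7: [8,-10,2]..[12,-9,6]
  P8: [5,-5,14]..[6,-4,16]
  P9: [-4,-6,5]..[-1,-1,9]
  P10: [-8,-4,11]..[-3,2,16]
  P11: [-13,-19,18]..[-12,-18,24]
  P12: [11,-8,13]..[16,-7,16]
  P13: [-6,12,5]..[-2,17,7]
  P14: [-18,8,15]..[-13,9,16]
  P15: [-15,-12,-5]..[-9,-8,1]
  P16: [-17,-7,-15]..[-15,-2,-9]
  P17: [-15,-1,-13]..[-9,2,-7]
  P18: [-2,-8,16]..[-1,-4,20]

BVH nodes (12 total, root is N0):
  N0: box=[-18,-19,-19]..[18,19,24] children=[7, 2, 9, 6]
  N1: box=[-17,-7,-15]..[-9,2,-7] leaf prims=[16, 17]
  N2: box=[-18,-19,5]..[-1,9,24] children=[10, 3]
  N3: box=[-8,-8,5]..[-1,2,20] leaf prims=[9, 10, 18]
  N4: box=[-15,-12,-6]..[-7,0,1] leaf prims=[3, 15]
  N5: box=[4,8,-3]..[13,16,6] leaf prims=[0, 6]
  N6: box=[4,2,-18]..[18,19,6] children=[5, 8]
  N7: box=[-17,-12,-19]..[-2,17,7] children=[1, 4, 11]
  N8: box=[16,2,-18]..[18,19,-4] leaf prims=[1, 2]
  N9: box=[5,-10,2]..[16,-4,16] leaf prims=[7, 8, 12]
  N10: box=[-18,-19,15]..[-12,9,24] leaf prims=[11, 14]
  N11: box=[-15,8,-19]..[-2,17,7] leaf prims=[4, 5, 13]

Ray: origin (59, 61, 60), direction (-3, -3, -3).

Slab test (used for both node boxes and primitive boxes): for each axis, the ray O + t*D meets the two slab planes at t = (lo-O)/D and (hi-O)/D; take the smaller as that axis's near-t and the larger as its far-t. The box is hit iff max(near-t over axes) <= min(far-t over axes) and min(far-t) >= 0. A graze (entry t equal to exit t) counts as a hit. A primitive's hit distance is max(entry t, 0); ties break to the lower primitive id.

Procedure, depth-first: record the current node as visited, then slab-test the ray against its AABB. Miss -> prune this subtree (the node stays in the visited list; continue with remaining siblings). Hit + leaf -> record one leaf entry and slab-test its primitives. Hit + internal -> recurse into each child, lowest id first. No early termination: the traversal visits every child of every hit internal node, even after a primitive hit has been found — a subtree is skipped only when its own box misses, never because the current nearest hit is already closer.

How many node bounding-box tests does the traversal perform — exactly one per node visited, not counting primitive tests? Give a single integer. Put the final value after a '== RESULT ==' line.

Walk:
N0 x:[41/3,77/3] y:[14,80/3] z:[12,79/3] -> hit [14,77/3], descend [2, 6, 7, 9]
  N2 x:[20,77/3] y:[52/3,80/3] z:[12,55/3] -> miss, prune
  N6 x:[41/3,55/3] y:[14,59/3] z:[18,26] -> hit [18,55/3], descend [5, 8]
    N5 x:[46/3,55/3] y:[15,53/3] z:[18,21] -> miss, prune
    N8 x:[41/3,43/3] y:[14,59/3] z:[64/3,26] -> miss, prune
  N7 x:[61/3,76/3] y:[44/3,73/3] z:[53/3,79/3] -> hit [61/3,73/3], descend [1, 4, 11]
    N1 x:[68/3,76/3] y:[59/3,68/3] z:[67/3,25] -> hit [68/3,68/3] leaf, test {P16(miss), P17(miss)}
    N4 x:[22,74/3] y:[61/3,73/3] z:[59/3,22] -> hit [22,22] leaf, test {P3@t=22, P15(miss)}
    N11 x:[61/3,74/3] y:[44/3,53/3] z:[53/3,79/3] -> miss, prune
  N9 x:[43/3,18] y:[65/3,71/3] z:[44/3,58/3] -> miss, prune

Summary -> nodes [0, 2, 6, 5, 8, 7, 1, 4, 11, 9]; box-tests=10; leaf-entries=2; first=P3

== RESULT ==
10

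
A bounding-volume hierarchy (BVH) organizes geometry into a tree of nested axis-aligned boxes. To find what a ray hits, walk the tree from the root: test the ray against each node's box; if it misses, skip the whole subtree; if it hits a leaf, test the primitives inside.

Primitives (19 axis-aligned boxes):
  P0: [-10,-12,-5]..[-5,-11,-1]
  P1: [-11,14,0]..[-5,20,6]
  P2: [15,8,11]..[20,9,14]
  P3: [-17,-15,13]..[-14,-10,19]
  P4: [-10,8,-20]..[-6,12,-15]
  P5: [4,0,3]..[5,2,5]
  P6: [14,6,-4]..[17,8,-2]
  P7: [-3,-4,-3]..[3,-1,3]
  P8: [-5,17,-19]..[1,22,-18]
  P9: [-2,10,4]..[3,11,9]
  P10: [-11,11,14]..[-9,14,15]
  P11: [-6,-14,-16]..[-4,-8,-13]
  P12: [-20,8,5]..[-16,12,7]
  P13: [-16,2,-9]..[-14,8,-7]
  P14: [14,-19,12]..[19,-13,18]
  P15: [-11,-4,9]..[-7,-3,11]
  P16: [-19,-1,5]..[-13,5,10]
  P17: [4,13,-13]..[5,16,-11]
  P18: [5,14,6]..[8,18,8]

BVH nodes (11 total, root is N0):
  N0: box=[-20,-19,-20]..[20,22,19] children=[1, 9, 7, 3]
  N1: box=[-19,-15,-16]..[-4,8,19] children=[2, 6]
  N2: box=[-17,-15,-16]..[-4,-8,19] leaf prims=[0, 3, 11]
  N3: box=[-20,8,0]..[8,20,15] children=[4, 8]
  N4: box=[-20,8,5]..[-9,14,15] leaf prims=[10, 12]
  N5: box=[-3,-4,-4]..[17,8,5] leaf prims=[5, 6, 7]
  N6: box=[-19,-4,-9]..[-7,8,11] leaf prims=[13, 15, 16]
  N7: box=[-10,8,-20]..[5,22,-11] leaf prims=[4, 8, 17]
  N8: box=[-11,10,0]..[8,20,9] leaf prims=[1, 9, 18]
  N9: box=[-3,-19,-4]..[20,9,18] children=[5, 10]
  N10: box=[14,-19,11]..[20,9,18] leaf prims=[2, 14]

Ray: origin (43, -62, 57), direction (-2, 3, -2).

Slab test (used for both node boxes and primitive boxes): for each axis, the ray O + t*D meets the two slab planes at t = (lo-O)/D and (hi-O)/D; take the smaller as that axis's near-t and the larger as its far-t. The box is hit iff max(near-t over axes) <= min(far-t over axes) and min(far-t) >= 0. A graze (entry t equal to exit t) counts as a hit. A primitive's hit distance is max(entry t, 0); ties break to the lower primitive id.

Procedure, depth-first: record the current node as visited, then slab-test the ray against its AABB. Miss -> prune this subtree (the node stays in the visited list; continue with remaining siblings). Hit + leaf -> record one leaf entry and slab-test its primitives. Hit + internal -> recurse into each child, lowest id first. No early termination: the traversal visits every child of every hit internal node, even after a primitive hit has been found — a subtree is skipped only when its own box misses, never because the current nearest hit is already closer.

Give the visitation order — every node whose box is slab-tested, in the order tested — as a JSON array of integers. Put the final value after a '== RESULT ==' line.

Walk:
N0 x:[23/2,63/2] y:[43/3,28] z:[19,77/2] -> hit [19,28], descend [1, 3, 7, 9]
  N1 x:[47/2,31] y:[47/3,70/3] z:[19,73/2] -> miss, prune
  N3 x:[35/2,63/2] y:[70/3,82/3] z:[21,57/2] -> hit [70/3,82/3], descend [4, 8]
    N4 x:[26,63/2] y:[70/3,76/3] z:[21,26] -> miss, prune
    N8 x:[35/2,27] y:[24,82/3] z:[24,57/2] -> hit [24,27] leaf, test {P1@t=51/2, P9(miss), P18(miss)}
  N7 x:[19,53/2] y:[70/3,28] z:[34,77/2] -> miss, prune
  N9 x:[23/2,23] y:[43/3,71/3] z:[39/2,61/2] -> hit [39/2,23], descend [5, 10]
    N5 x:[13,23] y:[58/3,70/3] z:[26,61/2] -> miss, prune
    N10 x:[23/2,29/2] y:[43/3,71/3] z:[39/2,23] -> miss, prune

9 AABB tests over nodes [0, 1, 3, 4, 8, 7, 9, 5, 10]; 1 leaf entered; closest P1.

== RESULT ==
[0, 1, 3, 4, 8, 7, 9, 5, 10]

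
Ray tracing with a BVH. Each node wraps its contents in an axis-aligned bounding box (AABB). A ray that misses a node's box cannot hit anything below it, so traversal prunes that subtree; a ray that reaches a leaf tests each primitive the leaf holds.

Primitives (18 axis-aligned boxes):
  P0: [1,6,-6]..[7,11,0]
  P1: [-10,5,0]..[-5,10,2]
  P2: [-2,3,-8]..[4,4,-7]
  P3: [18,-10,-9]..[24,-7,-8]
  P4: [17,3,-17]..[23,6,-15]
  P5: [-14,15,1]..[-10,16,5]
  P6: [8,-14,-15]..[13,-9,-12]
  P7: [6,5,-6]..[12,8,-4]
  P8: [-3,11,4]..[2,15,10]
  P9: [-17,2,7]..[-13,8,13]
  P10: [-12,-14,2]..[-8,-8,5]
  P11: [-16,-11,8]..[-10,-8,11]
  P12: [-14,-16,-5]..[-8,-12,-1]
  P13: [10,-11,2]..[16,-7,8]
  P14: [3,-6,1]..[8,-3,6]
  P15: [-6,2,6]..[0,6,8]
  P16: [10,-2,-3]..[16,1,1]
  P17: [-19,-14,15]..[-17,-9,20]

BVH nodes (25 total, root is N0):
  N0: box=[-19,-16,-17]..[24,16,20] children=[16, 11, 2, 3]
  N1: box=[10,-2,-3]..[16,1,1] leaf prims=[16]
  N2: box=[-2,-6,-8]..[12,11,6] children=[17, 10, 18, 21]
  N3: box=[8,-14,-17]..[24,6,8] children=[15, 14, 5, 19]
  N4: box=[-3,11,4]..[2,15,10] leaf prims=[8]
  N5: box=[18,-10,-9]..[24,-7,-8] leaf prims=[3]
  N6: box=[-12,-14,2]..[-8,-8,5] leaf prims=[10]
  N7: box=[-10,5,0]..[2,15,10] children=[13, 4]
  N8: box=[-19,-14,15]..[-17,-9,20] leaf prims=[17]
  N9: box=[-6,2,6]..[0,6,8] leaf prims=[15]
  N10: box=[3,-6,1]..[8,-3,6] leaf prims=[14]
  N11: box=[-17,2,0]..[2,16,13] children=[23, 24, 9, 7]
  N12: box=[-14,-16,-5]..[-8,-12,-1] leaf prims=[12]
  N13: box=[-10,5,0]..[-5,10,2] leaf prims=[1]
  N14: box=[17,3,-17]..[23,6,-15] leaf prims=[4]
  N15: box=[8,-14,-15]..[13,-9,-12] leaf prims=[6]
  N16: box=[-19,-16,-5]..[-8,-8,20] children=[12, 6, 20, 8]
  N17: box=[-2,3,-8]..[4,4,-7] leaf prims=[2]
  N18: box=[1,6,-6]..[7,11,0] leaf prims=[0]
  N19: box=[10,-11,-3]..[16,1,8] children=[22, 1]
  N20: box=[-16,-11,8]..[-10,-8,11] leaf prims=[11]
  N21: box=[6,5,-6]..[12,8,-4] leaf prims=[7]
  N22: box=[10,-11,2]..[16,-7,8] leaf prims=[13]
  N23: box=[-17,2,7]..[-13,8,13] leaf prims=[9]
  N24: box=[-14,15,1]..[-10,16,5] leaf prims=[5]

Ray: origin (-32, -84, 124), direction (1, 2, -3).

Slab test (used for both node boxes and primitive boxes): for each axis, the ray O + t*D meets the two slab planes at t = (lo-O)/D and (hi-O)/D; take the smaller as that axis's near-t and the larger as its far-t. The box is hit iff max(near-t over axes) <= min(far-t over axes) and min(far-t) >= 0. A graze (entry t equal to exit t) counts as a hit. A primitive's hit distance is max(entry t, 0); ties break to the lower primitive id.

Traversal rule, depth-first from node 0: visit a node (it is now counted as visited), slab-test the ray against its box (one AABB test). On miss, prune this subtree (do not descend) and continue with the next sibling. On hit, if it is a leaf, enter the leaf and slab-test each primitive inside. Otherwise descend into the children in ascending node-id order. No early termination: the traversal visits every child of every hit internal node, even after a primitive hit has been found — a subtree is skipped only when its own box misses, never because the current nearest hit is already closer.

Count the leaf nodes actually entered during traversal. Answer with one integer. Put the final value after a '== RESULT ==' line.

Traverse from the root:
N0 x:[13,56] y:[34,50] z:[104/3,47] -> hit [104/3,47], descend [2, 3, 11, 16]
  N2 x:[30,44] y:[39,95/2] z:[118/3,44] -> hit [118/3,44], descend [10, 17, 18, 21]
    N10 x:[35,40] y:[39,81/2] z:[118/3,41] -> hit [118/3,40] leaf, test {P14@t=118/3}
    N17 x:[30,36] y:[87/2,44] z:[131/3,44] -> miss, prune
    N18 x:[33,39] y:[45,95/2] z:[124/3,130/3] -> miss, prune
    N21 x:[38,44] y:[89/2,46] z:[128/3,130/3] -> miss, prune
  N3 x:[40,56] y:[35,45] z:[116/3,47] -> hit [40,45], descend [5, 14, 15, 19]
    N5 x:[50,56] y:[37,77/2] z:[44,133/3] -> miss, prune
    N14 x:[49,55] y:[87/2,45] z:[139/3,47] -> miss, prune
    N15 x:[40,45] y:[35,75/2] z:[136/3,139/3] -> miss, prune
    N19 x:[42,48] y:[73/2,85/2] z:[116/3,127/3] -> hit [42,127/3], descend [1, 22]
      N1 x:[42,48] y:[41,85/2] z:[41,127/3] -> hit [42,127/3] leaf, test {P16@t=42}
      N22 x:[42,48] y:[73/2,77/2] z:[116/3,122/3] -> miss, prune
  N11 x:[15,34] y:[43,50] z:[37,124/3] -> miss, prune
  N16 x:[13,24] y:[34,38] z:[104/3,43] -> miss, prune

15 AABB tests over nodes [0, 2, 10, 17, 18, 21, 3, 5, 14, 15, 19, 1, 22, 11, 16]; 2 leaves entered; closest P14.

== RESULT ==
2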